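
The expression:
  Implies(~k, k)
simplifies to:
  k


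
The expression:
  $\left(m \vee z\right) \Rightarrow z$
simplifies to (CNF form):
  $z \vee \neg m$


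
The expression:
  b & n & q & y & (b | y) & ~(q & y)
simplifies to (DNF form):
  False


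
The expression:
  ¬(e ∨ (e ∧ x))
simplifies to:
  ¬e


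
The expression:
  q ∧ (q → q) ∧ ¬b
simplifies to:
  q ∧ ¬b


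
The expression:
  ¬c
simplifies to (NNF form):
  ¬c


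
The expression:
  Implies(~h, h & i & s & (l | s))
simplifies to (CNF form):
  h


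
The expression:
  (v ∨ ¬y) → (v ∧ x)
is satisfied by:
  {y: True, x: True, v: False}
  {y: True, x: False, v: False}
  {y: True, v: True, x: True}
  {v: True, x: True, y: False}


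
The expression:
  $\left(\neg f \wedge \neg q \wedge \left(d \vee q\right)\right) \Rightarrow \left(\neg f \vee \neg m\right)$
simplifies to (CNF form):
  $\text{True}$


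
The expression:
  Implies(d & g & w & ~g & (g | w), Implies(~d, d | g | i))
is always true.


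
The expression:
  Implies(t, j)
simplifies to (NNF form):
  j | ~t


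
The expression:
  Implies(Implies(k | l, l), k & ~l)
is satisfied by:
  {k: True, l: False}


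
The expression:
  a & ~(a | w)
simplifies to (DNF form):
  False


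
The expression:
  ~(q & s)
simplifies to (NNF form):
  ~q | ~s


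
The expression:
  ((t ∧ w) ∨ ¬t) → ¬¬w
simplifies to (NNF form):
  t ∨ w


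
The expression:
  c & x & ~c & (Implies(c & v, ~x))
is never true.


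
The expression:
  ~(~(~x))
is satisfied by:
  {x: False}


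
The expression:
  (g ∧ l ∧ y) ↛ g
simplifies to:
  False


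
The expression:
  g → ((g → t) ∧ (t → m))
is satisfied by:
  {m: True, t: True, g: False}
  {m: True, t: False, g: False}
  {t: True, m: False, g: False}
  {m: False, t: False, g: False}
  {m: True, g: True, t: True}


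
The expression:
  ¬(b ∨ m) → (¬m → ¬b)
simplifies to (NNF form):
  True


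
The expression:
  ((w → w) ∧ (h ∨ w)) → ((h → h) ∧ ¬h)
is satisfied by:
  {h: False}


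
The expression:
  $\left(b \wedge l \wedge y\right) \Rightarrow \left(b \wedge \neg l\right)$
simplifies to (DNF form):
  $\neg b \vee \neg l \vee \neg y$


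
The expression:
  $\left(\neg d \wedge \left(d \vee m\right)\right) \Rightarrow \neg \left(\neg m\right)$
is always true.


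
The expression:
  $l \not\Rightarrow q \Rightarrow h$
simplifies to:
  $h \vee q \vee \neg l$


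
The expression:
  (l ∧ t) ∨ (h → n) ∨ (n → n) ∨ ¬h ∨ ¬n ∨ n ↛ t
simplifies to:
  True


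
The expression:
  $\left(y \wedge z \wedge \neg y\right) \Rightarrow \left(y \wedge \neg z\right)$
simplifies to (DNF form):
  $\text{True}$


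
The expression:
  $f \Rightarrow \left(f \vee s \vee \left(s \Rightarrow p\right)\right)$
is always true.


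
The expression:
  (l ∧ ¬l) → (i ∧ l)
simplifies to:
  True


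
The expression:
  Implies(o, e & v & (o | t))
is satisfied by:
  {e: True, v: True, o: False}
  {e: True, v: False, o: False}
  {v: True, e: False, o: False}
  {e: False, v: False, o: False}
  {e: True, o: True, v: True}


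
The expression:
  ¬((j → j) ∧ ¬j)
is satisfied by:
  {j: True}


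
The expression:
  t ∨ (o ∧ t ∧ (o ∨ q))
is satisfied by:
  {t: True}


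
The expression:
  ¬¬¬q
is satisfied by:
  {q: False}


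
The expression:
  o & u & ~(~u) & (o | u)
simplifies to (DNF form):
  o & u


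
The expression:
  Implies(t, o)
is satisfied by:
  {o: True, t: False}
  {t: False, o: False}
  {t: True, o: True}


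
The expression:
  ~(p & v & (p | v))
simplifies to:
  ~p | ~v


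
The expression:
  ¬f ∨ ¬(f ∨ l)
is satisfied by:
  {f: False}


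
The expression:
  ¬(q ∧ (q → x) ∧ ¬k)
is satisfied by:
  {k: True, q: False, x: False}
  {q: False, x: False, k: False}
  {x: True, k: True, q: False}
  {x: True, q: False, k: False}
  {k: True, q: True, x: False}
  {q: True, k: False, x: False}
  {x: True, q: True, k: True}


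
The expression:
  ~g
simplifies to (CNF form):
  ~g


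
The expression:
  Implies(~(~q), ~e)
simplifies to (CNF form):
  ~e | ~q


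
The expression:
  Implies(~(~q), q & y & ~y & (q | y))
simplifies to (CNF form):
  ~q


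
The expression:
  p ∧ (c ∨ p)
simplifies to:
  p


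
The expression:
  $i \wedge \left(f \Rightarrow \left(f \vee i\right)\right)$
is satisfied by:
  {i: True}


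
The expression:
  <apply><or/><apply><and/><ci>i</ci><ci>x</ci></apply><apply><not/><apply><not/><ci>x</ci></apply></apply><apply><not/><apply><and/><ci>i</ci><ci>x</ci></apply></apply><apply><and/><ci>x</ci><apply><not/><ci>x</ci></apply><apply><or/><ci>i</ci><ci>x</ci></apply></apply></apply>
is always true.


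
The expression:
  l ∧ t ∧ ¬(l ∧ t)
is never true.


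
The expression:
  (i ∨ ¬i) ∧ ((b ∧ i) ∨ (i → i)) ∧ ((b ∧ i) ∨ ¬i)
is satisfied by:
  {b: True, i: False}
  {i: False, b: False}
  {i: True, b: True}


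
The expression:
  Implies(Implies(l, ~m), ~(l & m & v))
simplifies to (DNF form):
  True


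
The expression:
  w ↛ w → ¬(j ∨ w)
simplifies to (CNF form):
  True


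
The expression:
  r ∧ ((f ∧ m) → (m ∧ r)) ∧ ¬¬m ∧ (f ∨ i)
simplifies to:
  m ∧ r ∧ (f ∨ i)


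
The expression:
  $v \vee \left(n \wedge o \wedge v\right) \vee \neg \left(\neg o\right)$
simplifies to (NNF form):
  $o \vee v$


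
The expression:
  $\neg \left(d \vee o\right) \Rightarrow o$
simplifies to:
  $d \vee o$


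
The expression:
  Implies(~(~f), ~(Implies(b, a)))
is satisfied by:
  {b: True, f: False, a: False}
  {b: False, f: False, a: False}
  {a: True, b: True, f: False}
  {a: True, b: False, f: False}
  {f: True, b: True, a: False}


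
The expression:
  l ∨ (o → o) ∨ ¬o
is always true.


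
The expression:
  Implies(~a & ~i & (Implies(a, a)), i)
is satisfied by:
  {i: True, a: True}
  {i: True, a: False}
  {a: True, i: False}


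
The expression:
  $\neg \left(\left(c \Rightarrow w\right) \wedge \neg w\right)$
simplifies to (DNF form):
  $c \vee w$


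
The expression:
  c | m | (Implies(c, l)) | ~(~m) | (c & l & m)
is always true.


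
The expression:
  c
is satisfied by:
  {c: True}


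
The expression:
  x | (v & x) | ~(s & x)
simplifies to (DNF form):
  True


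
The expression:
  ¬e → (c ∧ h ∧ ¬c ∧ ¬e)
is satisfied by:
  {e: True}


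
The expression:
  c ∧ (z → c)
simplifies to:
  c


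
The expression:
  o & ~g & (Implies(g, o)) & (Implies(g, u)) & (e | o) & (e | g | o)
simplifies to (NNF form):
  o & ~g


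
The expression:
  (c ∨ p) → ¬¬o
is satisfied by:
  {o: True, c: False, p: False}
  {o: True, p: True, c: False}
  {o: True, c: True, p: False}
  {o: True, p: True, c: True}
  {p: False, c: False, o: False}


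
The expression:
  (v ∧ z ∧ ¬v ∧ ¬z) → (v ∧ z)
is always true.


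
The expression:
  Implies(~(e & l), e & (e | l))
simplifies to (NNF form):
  e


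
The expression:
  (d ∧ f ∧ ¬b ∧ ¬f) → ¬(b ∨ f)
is always true.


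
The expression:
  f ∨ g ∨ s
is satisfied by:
  {g: True, s: True, f: True}
  {g: True, s: True, f: False}
  {g: True, f: True, s: False}
  {g: True, f: False, s: False}
  {s: True, f: True, g: False}
  {s: True, f: False, g: False}
  {f: True, s: False, g: False}


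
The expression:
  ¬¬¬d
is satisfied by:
  {d: False}


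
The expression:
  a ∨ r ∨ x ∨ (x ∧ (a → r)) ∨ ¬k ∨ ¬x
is always true.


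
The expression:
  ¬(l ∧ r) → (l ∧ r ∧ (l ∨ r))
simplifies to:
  l ∧ r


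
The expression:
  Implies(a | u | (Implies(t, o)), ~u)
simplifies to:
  ~u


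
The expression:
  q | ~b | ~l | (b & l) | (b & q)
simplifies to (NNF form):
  True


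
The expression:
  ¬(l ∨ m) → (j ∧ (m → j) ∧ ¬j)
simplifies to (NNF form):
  l ∨ m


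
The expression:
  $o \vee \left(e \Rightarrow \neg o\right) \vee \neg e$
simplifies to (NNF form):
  $\text{True}$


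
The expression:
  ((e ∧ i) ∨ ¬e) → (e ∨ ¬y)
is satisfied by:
  {e: True, y: False}
  {y: False, e: False}
  {y: True, e: True}


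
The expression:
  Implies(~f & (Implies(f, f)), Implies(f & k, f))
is always true.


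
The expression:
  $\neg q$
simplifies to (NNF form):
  $\neg q$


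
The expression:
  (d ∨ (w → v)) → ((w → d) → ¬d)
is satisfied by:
  {d: False}


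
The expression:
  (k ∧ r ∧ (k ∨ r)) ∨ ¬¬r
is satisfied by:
  {r: True}


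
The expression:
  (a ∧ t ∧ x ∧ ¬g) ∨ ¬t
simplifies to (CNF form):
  (a ∨ ¬t) ∧ (x ∨ ¬t) ∧ (¬g ∨ ¬t)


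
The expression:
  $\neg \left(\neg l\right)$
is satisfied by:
  {l: True}


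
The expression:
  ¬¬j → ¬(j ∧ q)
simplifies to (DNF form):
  ¬j ∨ ¬q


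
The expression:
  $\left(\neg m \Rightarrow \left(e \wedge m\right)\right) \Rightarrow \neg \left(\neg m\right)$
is always true.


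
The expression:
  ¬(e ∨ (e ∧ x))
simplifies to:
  ¬e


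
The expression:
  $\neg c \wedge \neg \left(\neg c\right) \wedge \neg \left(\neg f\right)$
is never true.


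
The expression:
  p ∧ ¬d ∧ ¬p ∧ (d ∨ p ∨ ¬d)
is never true.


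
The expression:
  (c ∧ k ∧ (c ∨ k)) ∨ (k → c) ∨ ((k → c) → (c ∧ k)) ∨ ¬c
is always true.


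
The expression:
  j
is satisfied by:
  {j: True}


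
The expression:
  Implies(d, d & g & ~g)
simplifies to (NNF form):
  ~d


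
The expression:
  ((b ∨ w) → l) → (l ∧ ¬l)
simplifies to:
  ¬l ∧ (b ∨ w)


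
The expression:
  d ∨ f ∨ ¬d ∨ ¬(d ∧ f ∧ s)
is always true.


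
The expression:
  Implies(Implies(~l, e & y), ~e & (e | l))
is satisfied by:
  {y: False, e: False, l: False}
  {l: True, y: False, e: False}
  {y: True, l: False, e: False}
  {l: True, y: True, e: False}
  {e: True, l: False, y: False}


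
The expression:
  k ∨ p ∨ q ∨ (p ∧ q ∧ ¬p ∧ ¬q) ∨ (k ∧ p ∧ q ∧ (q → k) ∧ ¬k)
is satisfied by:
  {k: True, q: True, p: True}
  {k: True, q: True, p: False}
  {k: True, p: True, q: False}
  {k: True, p: False, q: False}
  {q: True, p: True, k: False}
  {q: True, p: False, k: False}
  {p: True, q: False, k: False}


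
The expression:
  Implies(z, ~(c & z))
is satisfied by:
  {c: False, z: False}
  {z: True, c: False}
  {c: True, z: False}


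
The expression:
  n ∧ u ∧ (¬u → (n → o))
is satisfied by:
  {u: True, n: True}


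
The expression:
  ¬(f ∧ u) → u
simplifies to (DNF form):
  u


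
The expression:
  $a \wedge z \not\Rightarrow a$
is never true.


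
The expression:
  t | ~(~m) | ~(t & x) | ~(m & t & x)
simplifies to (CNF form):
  True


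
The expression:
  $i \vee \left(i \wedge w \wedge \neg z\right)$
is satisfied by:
  {i: True}


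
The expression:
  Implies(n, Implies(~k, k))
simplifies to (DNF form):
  k | ~n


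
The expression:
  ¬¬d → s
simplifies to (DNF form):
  s ∨ ¬d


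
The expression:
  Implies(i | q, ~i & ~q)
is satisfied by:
  {q: False, i: False}


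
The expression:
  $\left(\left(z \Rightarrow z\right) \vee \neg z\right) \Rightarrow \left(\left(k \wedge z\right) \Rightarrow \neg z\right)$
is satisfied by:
  {k: False, z: False}
  {z: True, k: False}
  {k: True, z: False}


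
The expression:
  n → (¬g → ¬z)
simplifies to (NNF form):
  g ∨ ¬n ∨ ¬z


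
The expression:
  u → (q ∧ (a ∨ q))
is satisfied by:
  {q: True, u: False}
  {u: False, q: False}
  {u: True, q: True}


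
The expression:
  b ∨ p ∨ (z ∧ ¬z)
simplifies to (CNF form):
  b ∨ p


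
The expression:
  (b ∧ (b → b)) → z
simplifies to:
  z ∨ ¬b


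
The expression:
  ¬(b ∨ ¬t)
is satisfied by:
  {t: True, b: False}


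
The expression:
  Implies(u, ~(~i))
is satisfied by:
  {i: True, u: False}
  {u: False, i: False}
  {u: True, i: True}


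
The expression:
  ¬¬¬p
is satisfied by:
  {p: False}


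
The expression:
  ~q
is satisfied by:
  {q: False}


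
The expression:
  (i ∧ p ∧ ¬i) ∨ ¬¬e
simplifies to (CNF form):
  e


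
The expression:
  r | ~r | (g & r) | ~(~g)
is always true.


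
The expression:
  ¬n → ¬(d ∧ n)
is always true.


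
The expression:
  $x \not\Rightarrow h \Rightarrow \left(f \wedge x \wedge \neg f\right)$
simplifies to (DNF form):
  $h \vee \neg x$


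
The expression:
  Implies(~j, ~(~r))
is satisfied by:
  {r: True, j: True}
  {r: True, j: False}
  {j: True, r: False}


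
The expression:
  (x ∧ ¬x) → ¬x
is always true.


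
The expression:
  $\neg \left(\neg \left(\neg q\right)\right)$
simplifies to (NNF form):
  $\neg q$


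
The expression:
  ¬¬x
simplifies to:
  x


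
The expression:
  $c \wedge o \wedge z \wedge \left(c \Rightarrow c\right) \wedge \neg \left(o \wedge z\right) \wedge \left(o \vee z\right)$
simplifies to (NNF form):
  $\text{False}$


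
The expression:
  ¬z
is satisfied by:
  {z: False}


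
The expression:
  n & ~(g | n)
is never true.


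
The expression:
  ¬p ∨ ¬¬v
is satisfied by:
  {v: True, p: False}
  {p: False, v: False}
  {p: True, v: True}


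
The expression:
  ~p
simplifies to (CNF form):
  ~p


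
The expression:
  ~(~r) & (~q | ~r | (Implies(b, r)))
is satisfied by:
  {r: True}


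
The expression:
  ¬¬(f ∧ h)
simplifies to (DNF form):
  f ∧ h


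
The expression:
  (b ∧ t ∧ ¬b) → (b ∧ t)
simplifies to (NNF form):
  True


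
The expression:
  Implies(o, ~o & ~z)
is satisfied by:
  {o: False}


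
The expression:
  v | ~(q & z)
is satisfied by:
  {v: True, z: False, q: False}
  {v: False, z: False, q: False}
  {q: True, v: True, z: False}
  {q: True, v: False, z: False}
  {z: True, v: True, q: False}
  {z: True, v: False, q: False}
  {z: True, q: True, v: True}


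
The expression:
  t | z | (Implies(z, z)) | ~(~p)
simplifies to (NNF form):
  True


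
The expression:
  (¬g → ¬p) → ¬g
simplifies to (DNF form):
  ¬g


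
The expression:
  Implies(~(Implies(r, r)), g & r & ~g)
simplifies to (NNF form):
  True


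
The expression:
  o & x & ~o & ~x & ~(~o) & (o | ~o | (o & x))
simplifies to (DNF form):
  False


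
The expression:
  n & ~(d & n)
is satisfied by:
  {n: True, d: False}


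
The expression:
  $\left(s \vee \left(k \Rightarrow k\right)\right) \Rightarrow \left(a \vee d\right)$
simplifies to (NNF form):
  $a \vee d$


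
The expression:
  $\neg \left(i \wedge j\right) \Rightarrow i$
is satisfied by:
  {i: True}


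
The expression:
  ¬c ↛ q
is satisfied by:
  {q: False, c: False}


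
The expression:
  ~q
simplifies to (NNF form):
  ~q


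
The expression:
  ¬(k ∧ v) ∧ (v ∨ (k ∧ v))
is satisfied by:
  {v: True, k: False}


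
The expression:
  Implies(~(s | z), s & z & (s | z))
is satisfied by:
  {z: True, s: True}
  {z: True, s: False}
  {s: True, z: False}


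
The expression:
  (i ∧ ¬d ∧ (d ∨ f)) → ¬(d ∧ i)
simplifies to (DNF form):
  True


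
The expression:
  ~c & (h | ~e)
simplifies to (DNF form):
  (h & ~c) | (~c & ~e)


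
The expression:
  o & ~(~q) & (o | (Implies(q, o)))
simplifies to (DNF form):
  o & q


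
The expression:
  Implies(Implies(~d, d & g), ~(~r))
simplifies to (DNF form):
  r | ~d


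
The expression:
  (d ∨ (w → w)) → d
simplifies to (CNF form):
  d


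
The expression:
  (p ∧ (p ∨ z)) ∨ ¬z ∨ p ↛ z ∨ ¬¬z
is always true.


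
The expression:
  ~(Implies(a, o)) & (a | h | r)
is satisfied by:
  {a: True, o: False}


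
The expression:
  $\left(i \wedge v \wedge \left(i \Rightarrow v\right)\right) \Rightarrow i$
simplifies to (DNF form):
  $\text{True}$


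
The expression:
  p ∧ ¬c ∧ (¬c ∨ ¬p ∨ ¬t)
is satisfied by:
  {p: True, c: False}


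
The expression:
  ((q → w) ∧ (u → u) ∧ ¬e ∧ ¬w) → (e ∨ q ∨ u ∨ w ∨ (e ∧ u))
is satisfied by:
  {u: True, q: True, e: True, w: True}
  {u: True, q: True, e: True, w: False}
  {u: True, q: True, w: True, e: False}
  {u: True, q: True, w: False, e: False}
  {u: True, e: True, w: True, q: False}
  {u: True, e: True, w: False, q: False}
  {u: True, e: False, w: True, q: False}
  {u: True, e: False, w: False, q: False}
  {q: True, e: True, w: True, u: False}
  {q: True, e: True, w: False, u: False}
  {q: True, w: True, e: False, u: False}
  {q: True, w: False, e: False, u: False}
  {e: True, w: True, q: False, u: False}
  {e: True, q: False, w: False, u: False}
  {w: True, q: False, e: False, u: False}


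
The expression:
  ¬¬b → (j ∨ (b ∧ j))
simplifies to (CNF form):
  j ∨ ¬b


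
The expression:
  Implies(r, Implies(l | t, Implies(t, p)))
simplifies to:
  p | ~r | ~t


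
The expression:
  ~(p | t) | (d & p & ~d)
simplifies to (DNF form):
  ~p & ~t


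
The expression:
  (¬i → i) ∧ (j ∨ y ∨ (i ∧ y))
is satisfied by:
  {y: True, j: True, i: True}
  {y: True, i: True, j: False}
  {j: True, i: True, y: False}


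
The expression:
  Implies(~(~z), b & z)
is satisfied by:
  {b: True, z: False}
  {z: False, b: False}
  {z: True, b: True}


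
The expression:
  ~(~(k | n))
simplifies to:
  k | n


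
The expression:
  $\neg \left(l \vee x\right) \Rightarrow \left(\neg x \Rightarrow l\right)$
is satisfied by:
  {x: True, l: True}
  {x: True, l: False}
  {l: True, x: False}


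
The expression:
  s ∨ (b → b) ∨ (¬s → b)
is always true.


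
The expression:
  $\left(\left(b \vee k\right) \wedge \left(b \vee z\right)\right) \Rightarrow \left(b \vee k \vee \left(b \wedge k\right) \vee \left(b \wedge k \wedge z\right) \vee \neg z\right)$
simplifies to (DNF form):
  $\text{True}$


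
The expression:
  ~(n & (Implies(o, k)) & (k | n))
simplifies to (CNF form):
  (o | ~n) & (~k | ~n)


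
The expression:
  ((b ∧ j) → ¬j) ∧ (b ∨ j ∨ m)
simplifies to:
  (b ∧ ¬j) ∨ (j ∧ ¬b) ∨ (m ∧ ¬b)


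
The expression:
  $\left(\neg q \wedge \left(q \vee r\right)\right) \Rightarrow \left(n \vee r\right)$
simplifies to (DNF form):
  $\text{True}$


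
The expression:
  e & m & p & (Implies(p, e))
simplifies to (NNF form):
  e & m & p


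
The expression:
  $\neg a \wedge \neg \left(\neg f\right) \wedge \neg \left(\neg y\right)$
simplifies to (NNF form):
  $f \wedge y \wedge \neg a$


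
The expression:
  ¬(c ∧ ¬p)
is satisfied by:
  {p: True, c: False}
  {c: False, p: False}
  {c: True, p: True}


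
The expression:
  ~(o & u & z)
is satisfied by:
  {u: False, z: False, o: False}
  {o: True, u: False, z: False}
  {z: True, u: False, o: False}
  {o: True, z: True, u: False}
  {u: True, o: False, z: False}
  {o: True, u: True, z: False}
  {z: True, u: True, o: False}


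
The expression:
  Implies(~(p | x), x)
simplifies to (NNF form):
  p | x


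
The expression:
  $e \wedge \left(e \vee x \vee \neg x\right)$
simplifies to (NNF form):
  $e$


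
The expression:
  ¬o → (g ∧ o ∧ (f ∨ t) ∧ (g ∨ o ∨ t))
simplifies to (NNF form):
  o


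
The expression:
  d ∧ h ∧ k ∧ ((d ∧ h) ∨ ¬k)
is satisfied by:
  {h: True, d: True, k: True}


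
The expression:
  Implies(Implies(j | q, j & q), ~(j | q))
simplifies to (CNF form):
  ~j | ~q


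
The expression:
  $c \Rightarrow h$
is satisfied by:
  {h: True, c: False}
  {c: False, h: False}
  {c: True, h: True}


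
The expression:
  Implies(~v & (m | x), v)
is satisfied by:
  {v: True, m: False, x: False}
  {x: True, v: True, m: False}
  {v: True, m: True, x: False}
  {x: True, v: True, m: True}
  {x: False, m: False, v: False}


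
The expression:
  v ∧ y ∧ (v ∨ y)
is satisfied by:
  {y: True, v: True}


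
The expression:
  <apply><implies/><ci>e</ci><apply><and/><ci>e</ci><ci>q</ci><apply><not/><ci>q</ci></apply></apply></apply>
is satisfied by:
  {e: False}


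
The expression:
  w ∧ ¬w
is never true.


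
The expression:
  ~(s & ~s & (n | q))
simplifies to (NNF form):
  True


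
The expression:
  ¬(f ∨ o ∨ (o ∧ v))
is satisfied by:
  {o: False, f: False}


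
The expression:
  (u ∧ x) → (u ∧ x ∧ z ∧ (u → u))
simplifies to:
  z ∨ ¬u ∨ ¬x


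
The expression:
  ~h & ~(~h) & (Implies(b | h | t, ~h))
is never true.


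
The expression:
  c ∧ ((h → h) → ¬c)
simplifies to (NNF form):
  False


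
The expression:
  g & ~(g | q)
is never true.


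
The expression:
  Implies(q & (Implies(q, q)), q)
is always true.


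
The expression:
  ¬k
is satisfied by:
  {k: False}


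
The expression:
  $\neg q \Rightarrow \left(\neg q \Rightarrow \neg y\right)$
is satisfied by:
  {q: True, y: False}
  {y: False, q: False}
  {y: True, q: True}


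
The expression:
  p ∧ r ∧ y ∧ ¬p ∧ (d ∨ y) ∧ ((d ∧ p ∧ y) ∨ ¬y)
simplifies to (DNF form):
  False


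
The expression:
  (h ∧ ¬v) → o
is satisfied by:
  {o: True, v: True, h: False}
  {o: True, h: False, v: False}
  {v: True, h: False, o: False}
  {v: False, h: False, o: False}
  {o: True, v: True, h: True}
  {o: True, h: True, v: False}
  {v: True, h: True, o: False}


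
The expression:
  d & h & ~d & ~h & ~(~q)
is never true.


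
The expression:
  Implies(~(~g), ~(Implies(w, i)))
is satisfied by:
  {w: True, i: False, g: False}
  {i: False, g: False, w: False}
  {w: True, i: True, g: False}
  {i: True, w: False, g: False}
  {g: True, w: True, i: False}


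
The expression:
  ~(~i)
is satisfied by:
  {i: True}


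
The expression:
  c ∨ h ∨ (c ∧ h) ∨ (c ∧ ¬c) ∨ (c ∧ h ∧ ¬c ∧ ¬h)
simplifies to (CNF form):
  c ∨ h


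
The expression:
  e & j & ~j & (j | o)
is never true.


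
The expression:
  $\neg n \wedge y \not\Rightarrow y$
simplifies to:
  $\text{False}$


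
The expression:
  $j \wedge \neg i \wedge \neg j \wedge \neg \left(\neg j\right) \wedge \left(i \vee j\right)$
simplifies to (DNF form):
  $\text{False}$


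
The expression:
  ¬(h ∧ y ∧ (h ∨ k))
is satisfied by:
  {h: False, y: False}
  {y: True, h: False}
  {h: True, y: False}


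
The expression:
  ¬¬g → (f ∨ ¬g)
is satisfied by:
  {f: True, g: False}
  {g: False, f: False}
  {g: True, f: True}


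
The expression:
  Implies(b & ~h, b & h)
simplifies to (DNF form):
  h | ~b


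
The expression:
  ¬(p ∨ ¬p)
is never true.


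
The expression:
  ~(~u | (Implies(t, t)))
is never true.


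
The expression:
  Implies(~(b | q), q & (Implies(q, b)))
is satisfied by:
  {b: True, q: True}
  {b: True, q: False}
  {q: True, b: False}


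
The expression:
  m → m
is always true.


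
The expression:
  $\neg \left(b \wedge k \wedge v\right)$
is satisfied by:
  {k: False, b: False, v: False}
  {v: True, k: False, b: False}
  {b: True, k: False, v: False}
  {v: True, b: True, k: False}
  {k: True, v: False, b: False}
  {v: True, k: True, b: False}
  {b: True, k: True, v: False}


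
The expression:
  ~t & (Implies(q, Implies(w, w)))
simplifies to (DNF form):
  ~t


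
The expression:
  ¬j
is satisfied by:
  {j: False}


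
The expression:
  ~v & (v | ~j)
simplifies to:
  ~j & ~v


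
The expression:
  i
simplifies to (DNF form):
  i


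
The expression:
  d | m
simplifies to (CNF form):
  d | m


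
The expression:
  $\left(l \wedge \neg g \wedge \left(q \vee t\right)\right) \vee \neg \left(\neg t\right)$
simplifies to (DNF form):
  $t \vee \left(l \wedge q \wedge \neg g\right)$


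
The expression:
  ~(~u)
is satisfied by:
  {u: True}


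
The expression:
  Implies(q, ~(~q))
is always true.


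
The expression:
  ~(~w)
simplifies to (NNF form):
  w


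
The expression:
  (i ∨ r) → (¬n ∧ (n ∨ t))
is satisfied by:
  {t: True, n: False, r: False, i: False}
  {t: False, n: False, r: False, i: False}
  {i: True, t: True, n: False, r: False}
  {t: True, r: True, i: False, n: False}
  {i: True, t: True, r: True, n: False}
  {t: True, n: True, i: False, r: False}
  {n: True, i: False, r: False, t: False}


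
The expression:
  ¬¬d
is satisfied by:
  {d: True}


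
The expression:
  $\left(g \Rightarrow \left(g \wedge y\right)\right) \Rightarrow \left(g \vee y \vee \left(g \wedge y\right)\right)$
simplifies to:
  $g \vee y$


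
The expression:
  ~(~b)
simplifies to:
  b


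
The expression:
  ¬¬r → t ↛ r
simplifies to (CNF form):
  ¬r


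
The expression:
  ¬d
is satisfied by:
  {d: False}


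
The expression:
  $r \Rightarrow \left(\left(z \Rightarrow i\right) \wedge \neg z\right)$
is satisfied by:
  {z: False, r: False}
  {r: True, z: False}
  {z: True, r: False}


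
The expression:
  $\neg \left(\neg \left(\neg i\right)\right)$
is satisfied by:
  {i: False}


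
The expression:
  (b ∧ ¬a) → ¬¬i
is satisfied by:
  {i: True, a: True, b: False}
  {i: True, b: False, a: False}
  {a: True, b: False, i: False}
  {a: False, b: False, i: False}
  {i: True, a: True, b: True}
  {i: True, b: True, a: False}
  {a: True, b: True, i: False}


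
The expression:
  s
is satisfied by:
  {s: True}


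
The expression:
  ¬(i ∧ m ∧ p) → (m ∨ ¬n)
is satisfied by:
  {m: True, n: False}
  {n: False, m: False}
  {n: True, m: True}


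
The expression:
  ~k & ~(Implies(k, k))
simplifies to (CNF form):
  False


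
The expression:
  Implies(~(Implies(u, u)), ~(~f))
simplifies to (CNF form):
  True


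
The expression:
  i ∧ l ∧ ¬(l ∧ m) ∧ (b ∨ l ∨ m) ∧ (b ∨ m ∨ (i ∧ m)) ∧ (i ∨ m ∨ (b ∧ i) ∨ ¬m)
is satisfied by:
  {i: True, b: True, l: True, m: False}


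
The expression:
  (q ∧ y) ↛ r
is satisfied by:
  {y: True, q: True, r: False}


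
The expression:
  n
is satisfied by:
  {n: True}


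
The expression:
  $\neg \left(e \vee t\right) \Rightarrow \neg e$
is always true.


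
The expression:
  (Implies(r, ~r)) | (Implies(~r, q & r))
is always true.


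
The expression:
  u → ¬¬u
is always true.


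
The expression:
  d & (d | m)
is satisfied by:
  {d: True}


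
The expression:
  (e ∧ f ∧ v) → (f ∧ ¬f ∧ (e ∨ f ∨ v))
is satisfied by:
  {v: False, e: False, f: False}
  {f: True, v: False, e: False}
  {e: True, v: False, f: False}
  {f: True, e: True, v: False}
  {v: True, f: False, e: False}
  {f: True, v: True, e: False}
  {e: True, v: True, f: False}


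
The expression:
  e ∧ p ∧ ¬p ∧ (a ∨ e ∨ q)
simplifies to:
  False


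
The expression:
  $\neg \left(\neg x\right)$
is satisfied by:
  {x: True}


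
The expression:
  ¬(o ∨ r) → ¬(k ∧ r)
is always true.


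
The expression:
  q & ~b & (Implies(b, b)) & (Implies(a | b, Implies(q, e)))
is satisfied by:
  {e: True, q: True, b: False, a: False}
  {q: True, a: False, e: False, b: False}
  {a: True, e: True, q: True, b: False}


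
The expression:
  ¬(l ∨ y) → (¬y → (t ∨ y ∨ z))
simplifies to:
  l ∨ t ∨ y ∨ z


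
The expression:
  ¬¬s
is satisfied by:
  {s: True}


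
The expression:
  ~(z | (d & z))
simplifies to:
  ~z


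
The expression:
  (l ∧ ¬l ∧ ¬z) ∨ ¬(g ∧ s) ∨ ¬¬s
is always true.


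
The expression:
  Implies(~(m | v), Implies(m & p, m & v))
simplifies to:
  True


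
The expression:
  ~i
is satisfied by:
  {i: False}


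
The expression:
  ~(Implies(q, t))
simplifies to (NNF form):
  q & ~t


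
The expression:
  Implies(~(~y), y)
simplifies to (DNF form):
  True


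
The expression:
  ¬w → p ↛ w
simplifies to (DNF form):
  p ∨ w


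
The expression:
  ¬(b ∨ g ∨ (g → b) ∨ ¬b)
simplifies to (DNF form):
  False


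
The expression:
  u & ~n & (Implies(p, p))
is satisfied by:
  {u: True, n: False}


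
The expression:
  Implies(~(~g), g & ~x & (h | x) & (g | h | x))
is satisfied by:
  {h: True, g: False, x: False}
  {h: False, g: False, x: False}
  {x: True, h: True, g: False}
  {x: True, h: False, g: False}
  {g: True, h: True, x: False}


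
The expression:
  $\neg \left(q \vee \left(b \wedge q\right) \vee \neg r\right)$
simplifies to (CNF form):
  $r \wedge \neg q$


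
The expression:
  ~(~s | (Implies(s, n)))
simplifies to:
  s & ~n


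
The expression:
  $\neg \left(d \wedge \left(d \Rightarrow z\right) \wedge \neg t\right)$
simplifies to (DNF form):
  $t \vee \neg d \vee \neg z$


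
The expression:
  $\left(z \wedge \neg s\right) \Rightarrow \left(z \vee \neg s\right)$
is always true.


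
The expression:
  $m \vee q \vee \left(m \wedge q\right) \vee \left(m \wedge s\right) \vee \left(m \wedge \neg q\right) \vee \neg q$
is always true.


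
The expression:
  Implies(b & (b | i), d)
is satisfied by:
  {d: True, b: False}
  {b: False, d: False}
  {b: True, d: True}


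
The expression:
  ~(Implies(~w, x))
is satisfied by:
  {x: False, w: False}


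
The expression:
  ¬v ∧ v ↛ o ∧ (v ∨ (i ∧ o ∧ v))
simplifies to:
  False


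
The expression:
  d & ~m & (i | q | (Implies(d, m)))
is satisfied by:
  {i: True, q: True, d: True, m: False}
  {i: True, d: True, q: False, m: False}
  {q: True, d: True, i: False, m: False}


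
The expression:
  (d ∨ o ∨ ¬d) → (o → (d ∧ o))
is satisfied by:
  {d: True, o: False}
  {o: False, d: False}
  {o: True, d: True}


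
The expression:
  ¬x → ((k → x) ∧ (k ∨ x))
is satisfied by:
  {x: True}


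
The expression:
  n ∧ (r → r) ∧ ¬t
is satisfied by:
  {n: True, t: False}


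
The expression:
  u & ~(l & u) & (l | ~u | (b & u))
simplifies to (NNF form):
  b & u & ~l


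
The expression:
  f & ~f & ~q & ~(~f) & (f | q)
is never true.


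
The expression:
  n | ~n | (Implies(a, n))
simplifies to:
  True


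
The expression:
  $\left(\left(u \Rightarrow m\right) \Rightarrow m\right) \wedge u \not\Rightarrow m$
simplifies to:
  $u \wedge \neg m$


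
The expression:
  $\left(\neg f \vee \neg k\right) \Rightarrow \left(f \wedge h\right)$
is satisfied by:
  {f: True, k: True, h: True}
  {f: True, k: True, h: False}
  {f: True, h: True, k: False}


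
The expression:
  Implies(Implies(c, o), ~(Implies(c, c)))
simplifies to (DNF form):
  c & ~o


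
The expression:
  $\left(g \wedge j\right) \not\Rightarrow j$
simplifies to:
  $\text{False}$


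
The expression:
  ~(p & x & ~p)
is always true.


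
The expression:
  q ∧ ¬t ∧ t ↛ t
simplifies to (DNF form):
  False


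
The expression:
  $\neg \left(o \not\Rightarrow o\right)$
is always true.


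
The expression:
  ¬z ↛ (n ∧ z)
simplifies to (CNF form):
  ¬z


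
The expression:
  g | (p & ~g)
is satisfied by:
  {g: True, p: True}
  {g: True, p: False}
  {p: True, g: False}


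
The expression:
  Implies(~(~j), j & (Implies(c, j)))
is always true.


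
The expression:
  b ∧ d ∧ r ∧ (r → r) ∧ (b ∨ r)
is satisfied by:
  {r: True, b: True, d: True}


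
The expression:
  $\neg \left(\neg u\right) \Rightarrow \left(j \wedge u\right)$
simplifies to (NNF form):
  $j \vee \neg u$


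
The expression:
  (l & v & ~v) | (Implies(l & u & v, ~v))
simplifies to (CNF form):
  ~l | ~u | ~v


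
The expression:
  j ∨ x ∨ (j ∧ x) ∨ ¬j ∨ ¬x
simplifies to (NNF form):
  True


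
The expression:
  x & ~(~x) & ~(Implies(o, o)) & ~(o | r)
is never true.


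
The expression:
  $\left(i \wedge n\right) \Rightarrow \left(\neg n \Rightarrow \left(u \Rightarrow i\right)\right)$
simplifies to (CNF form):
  $\text{True}$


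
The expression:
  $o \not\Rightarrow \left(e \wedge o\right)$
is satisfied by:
  {o: True, e: False}


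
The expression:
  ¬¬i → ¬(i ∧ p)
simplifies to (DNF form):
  ¬i ∨ ¬p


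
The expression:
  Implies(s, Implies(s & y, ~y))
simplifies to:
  ~s | ~y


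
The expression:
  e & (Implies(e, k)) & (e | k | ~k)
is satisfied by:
  {e: True, k: True}


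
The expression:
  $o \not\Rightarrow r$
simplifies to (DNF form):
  $o \wedge \neg r$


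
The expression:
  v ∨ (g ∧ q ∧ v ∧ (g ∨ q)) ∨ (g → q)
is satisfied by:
  {q: True, v: True, g: False}
  {q: True, g: False, v: False}
  {v: True, g: False, q: False}
  {v: False, g: False, q: False}
  {q: True, v: True, g: True}
  {q: True, g: True, v: False}
  {v: True, g: True, q: False}


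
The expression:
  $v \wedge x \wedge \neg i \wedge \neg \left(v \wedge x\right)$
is never true.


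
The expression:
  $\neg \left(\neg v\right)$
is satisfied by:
  {v: True}


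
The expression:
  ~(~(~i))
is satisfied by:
  {i: False}


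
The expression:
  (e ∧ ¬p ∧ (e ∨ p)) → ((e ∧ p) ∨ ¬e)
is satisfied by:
  {p: True, e: False}
  {e: False, p: False}
  {e: True, p: True}


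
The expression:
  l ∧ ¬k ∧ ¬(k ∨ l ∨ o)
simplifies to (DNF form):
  False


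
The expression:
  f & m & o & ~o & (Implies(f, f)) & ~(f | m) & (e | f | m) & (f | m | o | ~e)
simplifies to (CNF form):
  False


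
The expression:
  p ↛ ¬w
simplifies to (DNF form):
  p ∧ w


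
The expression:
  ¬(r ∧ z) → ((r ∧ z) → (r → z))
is always true.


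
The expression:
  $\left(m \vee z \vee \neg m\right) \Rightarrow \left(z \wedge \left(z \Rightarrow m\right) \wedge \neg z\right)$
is never true.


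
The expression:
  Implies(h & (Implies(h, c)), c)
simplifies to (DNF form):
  True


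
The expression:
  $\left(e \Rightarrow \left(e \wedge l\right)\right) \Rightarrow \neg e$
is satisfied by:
  {l: False, e: False}
  {e: True, l: False}
  {l: True, e: False}


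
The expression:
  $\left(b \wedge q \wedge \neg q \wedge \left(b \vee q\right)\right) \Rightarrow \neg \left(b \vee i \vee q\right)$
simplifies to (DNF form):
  $\text{True}$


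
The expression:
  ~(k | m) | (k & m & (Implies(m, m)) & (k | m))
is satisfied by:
  {m: False, k: False}
  {k: True, m: True}


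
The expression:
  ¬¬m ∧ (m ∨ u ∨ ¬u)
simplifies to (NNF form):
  m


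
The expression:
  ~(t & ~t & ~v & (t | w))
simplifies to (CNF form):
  True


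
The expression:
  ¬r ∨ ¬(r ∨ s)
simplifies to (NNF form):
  ¬r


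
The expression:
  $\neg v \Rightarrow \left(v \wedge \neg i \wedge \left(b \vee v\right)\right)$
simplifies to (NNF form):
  $v$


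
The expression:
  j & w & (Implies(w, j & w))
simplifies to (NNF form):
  j & w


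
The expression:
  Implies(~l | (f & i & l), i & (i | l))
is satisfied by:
  {i: True, l: True}
  {i: True, l: False}
  {l: True, i: False}


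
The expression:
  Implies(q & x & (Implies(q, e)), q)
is always true.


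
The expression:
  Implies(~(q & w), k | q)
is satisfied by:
  {k: True, q: True}
  {k: True, q: False}
  {q: True, k: False}


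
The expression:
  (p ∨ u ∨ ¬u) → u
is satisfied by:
  {u: True}


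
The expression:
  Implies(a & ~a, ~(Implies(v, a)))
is always true.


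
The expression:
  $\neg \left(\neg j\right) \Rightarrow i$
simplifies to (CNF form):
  $i \vee \neg j$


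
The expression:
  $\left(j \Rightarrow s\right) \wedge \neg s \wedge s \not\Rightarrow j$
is never true.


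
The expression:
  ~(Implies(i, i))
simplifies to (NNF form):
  False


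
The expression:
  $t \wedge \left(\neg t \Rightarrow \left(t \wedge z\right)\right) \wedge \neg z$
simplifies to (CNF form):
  $t \wedge \neg z$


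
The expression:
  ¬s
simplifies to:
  ¬s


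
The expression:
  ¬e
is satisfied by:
  {e: False}


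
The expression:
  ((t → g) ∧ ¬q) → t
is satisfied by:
  {t: True, q: True}
  {t: True, q: False}
  {q: True, t: False}


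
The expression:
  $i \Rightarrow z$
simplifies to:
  $z \vee \neg i$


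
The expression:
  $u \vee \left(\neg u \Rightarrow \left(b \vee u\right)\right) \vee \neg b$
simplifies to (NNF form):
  $\text{True}$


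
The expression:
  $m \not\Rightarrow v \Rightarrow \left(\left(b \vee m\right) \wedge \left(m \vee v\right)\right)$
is always true.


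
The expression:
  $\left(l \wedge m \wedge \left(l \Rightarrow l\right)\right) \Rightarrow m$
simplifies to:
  $\text{True}$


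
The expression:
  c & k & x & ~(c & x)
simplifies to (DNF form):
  False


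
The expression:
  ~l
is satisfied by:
  {l: False}


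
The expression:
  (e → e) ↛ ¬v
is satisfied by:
  {v: True}


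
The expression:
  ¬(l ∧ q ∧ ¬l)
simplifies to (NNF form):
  True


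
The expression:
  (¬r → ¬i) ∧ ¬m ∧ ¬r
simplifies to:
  ¬i ∧ ¬m ∧ ¬r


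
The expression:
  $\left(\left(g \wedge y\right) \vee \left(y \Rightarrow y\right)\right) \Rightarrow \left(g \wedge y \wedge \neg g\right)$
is never true.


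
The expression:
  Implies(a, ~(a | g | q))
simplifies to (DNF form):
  ~a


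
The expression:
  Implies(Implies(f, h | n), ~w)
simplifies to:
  ~w | (f & ~h & ~n)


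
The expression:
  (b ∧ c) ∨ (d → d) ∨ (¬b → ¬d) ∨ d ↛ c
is always true.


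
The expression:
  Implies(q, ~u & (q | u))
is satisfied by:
  {u: False, q: False}
  {q: True, u: False}
  {u: True, q: False}


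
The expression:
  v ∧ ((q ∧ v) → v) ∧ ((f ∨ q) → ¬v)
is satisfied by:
  {v: True, q: False, f: False}


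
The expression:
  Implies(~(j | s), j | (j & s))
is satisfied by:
  {s: True, j: True}
  {s: True, j: False}
  {j: True, s: False}


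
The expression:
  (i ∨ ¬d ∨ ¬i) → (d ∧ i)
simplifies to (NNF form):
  d ∧ i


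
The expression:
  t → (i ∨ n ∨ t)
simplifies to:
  True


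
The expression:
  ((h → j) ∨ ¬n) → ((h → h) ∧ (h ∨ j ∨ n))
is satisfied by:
  {n: True, h: True, j: True}
  {n: True, h: True, j: False}
  {n: True, j: True, h: False}
  {n: True, j: False, h: False}
  {h: True, j: True, n: False}
  {h: True, j: False, n: False}
  {j: True, h: False, n: False}


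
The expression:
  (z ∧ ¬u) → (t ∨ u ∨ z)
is always true.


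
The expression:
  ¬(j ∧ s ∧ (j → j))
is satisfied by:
  {s: False, j: False}
  {j: True, s: False}
  {s: True, j: False}
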